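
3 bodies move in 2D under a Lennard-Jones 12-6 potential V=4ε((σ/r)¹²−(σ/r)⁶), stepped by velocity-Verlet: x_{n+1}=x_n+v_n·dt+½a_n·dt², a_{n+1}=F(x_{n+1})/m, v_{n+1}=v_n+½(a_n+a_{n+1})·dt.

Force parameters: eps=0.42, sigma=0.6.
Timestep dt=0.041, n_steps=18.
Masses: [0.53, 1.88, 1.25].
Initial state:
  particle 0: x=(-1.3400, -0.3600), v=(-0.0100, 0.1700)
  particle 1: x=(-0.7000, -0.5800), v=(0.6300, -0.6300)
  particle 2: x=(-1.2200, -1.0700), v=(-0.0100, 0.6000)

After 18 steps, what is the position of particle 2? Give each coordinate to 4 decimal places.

step 0: x0=(-1.3400, -0.3600) x1=(-0.7000, -0.5800) x2=(-1.2200, -1.0700)
step 1: x0=(-1.3397, -0.3556) x1=(-0.6747, -0.6063) x2=(-1.2199, -1.0437)
step 2: x0=(-1.3346, -0.3563) x1=(-0.6515, -0.6327) x2=(-1.2188, -1.0149)
step 3: x0=(-1.3247, -0.3579) x1=(-0.6300, -0.6589) x2=(-1.2169, -0.9861)
step 4: x0=(-1.3124, -0.3481) x1=(-0.6098, -0.6845) x2=(-1.2143, -0.9631)
step 5: x0=(-1.2994, -0.3162) x1=(-0.5905, -0.7092) x2=(-1.2106, -0.9507)
step 6: x0=(-1.2842, -0.2748) x1=(-0.5717, -0.7331) x2=(-1.2071, -0.9436)
step 7: x0=(-1.2660, -0.2352) x1=(-0.5535, -0.7564) x2=(-1.2039, -0.9366)
step 8: x0=(-1.2452, -0.2014) x1=(-0.5360, -0.7793) x2=(-1.2008, -0.9279)
step 9: x0=(-1.2222, -0.1742) x1=(-0.5194, -0.8018) x2=(-1.1971, -0.9168)
step 10: x0=(-1.1976, -0.1536) x1=(-0.5039, -0.8241) x2=(-1.1926, -0.9033)
step 11: x0=(-1.1718, -0.1395) x1=(-0.4896, -0.8461) x2=(-1.1868, -0.8875)
step 12: x0=(-1.1450, -0.1318) x1=(-0.4767, -0.8679) x2=(-1.1794, -0.8692)
step 13: x0=(-1.1175, -0.1304) x1=(-0.4651, -0.8894) x2=(-1.1702, -0.8488)
step 14: x0=(-1.0895, -0.1350) x1=(-0.4549, -0.9106) x2=(-1.1591, -0.8263)
step 15: x0=(-1.0609, -0.1438) x1=(-0.4463, -0.9313) x2=(-1.1460, -0.8027)
step 16: x0=(-1.0313, -0.1515) x1=(-0.4391, -0.9515) x2=(-1.1311, -0.7804)
step 17: x0=(-0.9986, -0.1465) x1=(-0.4334, -0.9710) x2=(-1.1152, -0.7644)
step 18: x0=(-0.9615, -0.1234) x1=(-0.4291, -0.9899) x2=(-1.0991, -0.7572)

(-1.0991, -0.7572)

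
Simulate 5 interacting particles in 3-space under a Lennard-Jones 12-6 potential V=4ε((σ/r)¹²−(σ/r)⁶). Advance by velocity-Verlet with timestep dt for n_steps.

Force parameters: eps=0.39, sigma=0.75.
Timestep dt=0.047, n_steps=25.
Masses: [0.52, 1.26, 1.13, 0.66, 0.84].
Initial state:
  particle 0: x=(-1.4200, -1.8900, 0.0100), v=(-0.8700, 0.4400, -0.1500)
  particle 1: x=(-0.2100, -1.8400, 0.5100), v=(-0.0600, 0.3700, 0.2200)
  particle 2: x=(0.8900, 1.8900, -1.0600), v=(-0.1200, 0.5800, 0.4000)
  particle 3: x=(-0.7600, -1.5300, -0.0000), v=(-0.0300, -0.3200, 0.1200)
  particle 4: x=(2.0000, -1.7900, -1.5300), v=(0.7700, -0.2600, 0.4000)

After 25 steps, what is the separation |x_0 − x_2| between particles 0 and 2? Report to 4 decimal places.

5.1776

step 0: x0=(-1.4200, -1.8900, 0.0100) x1=(-0.2100, -1.8400, 0.5100) x2=(0.8900, 1.8900, -1.0600) x3=(-0.7600, -1.5300, -0.0000) x4=(2.0000, -1.7900, -1.5300)
step 1: x0=(-1.4826, -1.8814, 0.0035) x1=(-0.2120, -1.8232, 0.5212) x2=(0.8844, 1.9173, -1.0412) x3=(-0.7459, -1.5344, 0.0035) x4=(2.0362, -1.8022, -1.5112)
step 2: x0=(-1.5505, -1.8756, -0.0028) x1=(-0.2106, -1.8084, 0.5358) x2=(0.8787, 1.9445, -1.0224) x3=(-0.7341, -1.5328, 0.0004) x4=(2.0724, -1.8144, -1.4924)
step 3: x0=(-1.6139, -1.8681, -0.0088) x1=(-0.2059, -1.7954, 0.5540) x2=(0.8731, 1.9718, -1.0036) x3=(-0.7321, -1.5290, -0.0097) x4=(2.1086, -1.8267, -1.4736)
step 4: x0=(-1.6721, -1.8586, -0.0147) x1=(-0.1997, -1.7833, 0.5738) x2=(0.8674, 1.9990, -0.9848) x3=(-0.7370, -1.5252, -0.0231) x4=(2.1447, -1.8389, -1.4548)
step 5: x0=(-1.7256, -1.8476, -0.0206) x1=(-0.1937, -1.7711, 0.5935) x2=(0.8618, 2.0263, -0.9660) x3=(-0.7453, -1.5226, -0.0363) x4=(2.1809, -1.8511, -1.4360)
step 6: x0=(-1.7751, -1.8353, -0.0264) x1=(-0.1887, -1.7585, 0.6121) x2=(0.8562, 2.0535, -0.9472) x3=(-0.7548, -1.5219, -0.0474) x4=(2.2171, -1.8633, -1.4172)
step 7: x0=(-1.8213, -1.8220, -0.0323) x1=(-0.1851, -1.7454, 0.6292) x2=(0.8505, 2.0808, -0.9284) x3=(-0.7644, -1.5229, -0.0556) x4=(2.2533, -1.8755, -1.3984)
step 8: x0=(-1.8644, -1.8079, -0.0381) x1=(-0.1828, -1.7318, 0.6447) x2=(0.8449, 2.1081, -0.9096) x3=(-0.7737, -1.5256, -0.0606) x4=(2.2894, -1.8877, -1.3795)
step 9: x0=(-1.9051, -1.7932, -0.0440) x1=(-0.1820, -1.7177, 0.6585) x2=(0.8392, 2.1353, -0.8908) x3=(-0.7822, -1.5297, -0.0626) x4=(2.3256, -1.9000, -1.3607)
step 10: x0=(-1.9435, -1.7780, -0.0498) x1=(-0.1825, -1.7032, 0.6707) x2=(0.8336, 2.1626, -0.8720) x3=(-0.7899, -1.5349, -0.0614) x4=(2.3618, -1.9122, -1.3419)
step 11: x0=(-1.9799, -1.7623, -0.0557) x1=(-0.1844, -1.6883, 0.6812) x2=(0.8280, 2.1898, -0.8532) x3=(-0.7966, -1.5412, -0.0572) x4=(2.3979, -1.9244, -1.3231)
step 12: x0=(-2.0146, -1.7464, -0.0615) x1=(-0.1876, -1.6731, 0.6903) x2=(0.8223, 2.2171, -0.8344) x3=(-0.8021, -1.5484, -0.0500) x4=(2.4341, -1.9366, -1.3043)
step 13: x0=(-2.0478, -1.7302, -0.0673) x1=(-0.1921, -1.6576, 0.6977) x2=(0.8167, 2.2443, -0.8156) x3=(-0.8063, -1.5562, -0.0398) x4=(2.4703, -1.9488, -1.2855)
step 14: x0=(-2.0796, -1.7138, -0.0731) x1=(-0.1980, -1.6419, 0.7035) x2=(0.8110, 2.2716, -0.7968) x3=(-0.8090, -1.5646, -0.0266) x4=(2.5064, -1.9610, -1.2666)
step 15: x0=(-2.1102, -1.6973, -0.0788) x1=(-0.2053, -1.6261, 0.7076) x2=(0.8054, 2.2988, -0.7780) x3=(-0.8099, -1.5734, -0.0103) x4=(2.5426, -1.9733, -1.2478)
step 16: x0=(-2.1398, -1.6807, -0.0844) x1=(-0.2140, -1.6101, 0.7101) x2=(0.7997, 2.3261, -0.7592) x3=(-0.8090, -1.5826, 0.0092) x4=(2.5787, -1.9855, -1.2290)
step 17: x0=(-2.1685, -1.6640, -0.0899) x1=(-0.2241, -1.5941, 0.7110) x2=(0.7941, 2.3533, -0.7404) x3=(-0.8060, -1.5919, 0.0318) x4=(2.6149, -1.9977, -1.2102)
step 18: x0=(-2.1964, -1.6472, -0.0954) x1=(-0.2355, -1.5780, 0.7103) x2=(0.7885, 2.3806, -0.7216) x3=(-0.8013, -1.6012, 0.0571) x4=(2.6510, -2.0099, -1.1914)
step 19: x0=(-2.2236, -1.6305, -0.1008) x1=(-0.2477, -1.5620, 0.7088) x2=(0.7828, 2.4079, -0.7028) x3=(-0.7955, -1.6105, 0.0841) x4=(2.6872, -2.0221, -1.1725)
step 20: x0=(-2.2503, -1.6137, -0.1061) x1=(-0.2594, -1.5459, 0.7078) x2=(0.7772, 2.4351, -0.6840) x3=(-0.7911, -1.6199, 0.1099) x4=(2.7234, -2.0343, -1.1537)
step 21: x0=(-2.2765, -1.5970, -0.1113) x1=(-0.2682, -1.5295, 0.7100) x2=(0.7715, 2.4624, -0.6652) x3=(-0.7925, -1.6301, 0.1296) x4=(2.7595, -2.0465, -1.1349)
step 22: x0=(-2.3023, -1.5802, -0.1164) x1=(-0.2722, -1.5121, 0.7177) x2=(0.7659, 2.4896, -0.6464) x3=(-0.8037, -1.6421, 0.1387) x4=(2.7957, -2.0588, -1.1161)
step 23: x0=(-2.3277, -1.5635, -0.1215) x1=(-0.2724, -1.4938, 0.7295) x2=(0.7603, 2.5169, -0.6276) x3=(-0.8222, -1.6557, 0.1401) x4=(2.8318, -2.0710, -1.0972)
step 24: x0=(-2.3528, -1.5468, -0.1265) x1=(-0.2714, -1.4751, 0.7425) x2=(0.7546, 2.5441, -0.6088) x3=(-0.8433, -1.6701, 0.1389) x4=(2.8680, -2.0832, -1.0784)
step 25: x0=(-2.3775, -1.5301, -0.1314) x1=(-0.2709, -1.4566, 0.7550) x2=(0.7490, 2.5714, -0.5900) x3=(-0.8637, -1.6841, 0.1388) x4=(2.9041, -2.0954, -1.0596)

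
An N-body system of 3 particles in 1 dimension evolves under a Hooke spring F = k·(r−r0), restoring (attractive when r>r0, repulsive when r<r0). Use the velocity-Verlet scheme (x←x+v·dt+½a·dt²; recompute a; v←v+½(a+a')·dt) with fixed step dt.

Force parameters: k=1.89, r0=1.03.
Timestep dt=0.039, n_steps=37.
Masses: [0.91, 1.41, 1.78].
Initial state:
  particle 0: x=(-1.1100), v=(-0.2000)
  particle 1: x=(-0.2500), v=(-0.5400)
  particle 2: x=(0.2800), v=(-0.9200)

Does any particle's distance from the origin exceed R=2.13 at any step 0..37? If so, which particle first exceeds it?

step 0: x0=(-1.1100) x1=(-0.2500) x2=(0.2800)
step 1: x0=(-1.1175) x1=(-0.2714) x2=(0.2442)
step 2: x0=(-1.1245) x1=(-0.2935) x2=(0.2088)
step 3: x0=(-1.1312) x1=(-0.3162) x2=(0.1737)
step 4: x0=(-1.1377) x1=(-0.3396) x2=(0.1390)
step 5: x0=(-1.1442) x1=(-0.3637) x2=(0.1048)
step 6: x0=(-1.1508) x1=(-0.3884) x2=(0.0711)
step 7: x0=(-1.1576) x1=(-0.4137) x2=(0.0381)
step 8: x0=(-1.1648) x1=(-0.4396) x2=(0.0058)
step 9: x0=(-1.1725) x1=(-0.4660) x2=(-0.0259)
step 10: x0=(-1.1808) x1=(-0.4931) x2=(-0.0568)
step 11: x0=(-1.1900) x1=(-0.5206) x2=(-0.0868)
step 12: x0=(-1.2000) x1=(-0.5486) x2=(-0.1160)
step 13: x0=(-1.2111) x1=(-0.5771) x2=(-0.1444)
step 14: x0=(-1.2233) x1=(-0.6059) x2=(-0.1718)
step 15: x0=(-1.2367) x1=(-0.6352) x2=(-0.1984)
step 16: x0=(-1.2515) x1=(-0.6647) x2=(-0.2239)
step 17: x0=(-1.2677) x1=(-0.6946) x2=(-0.2485)
step 18: x0=(-1.2853) x1=(-0.7248) x2=(-0.2722)
step 19: x0=(-1.3045) x1=(-0.7551) x2=(-0.2949)
step 20: x0=(-1.3253) x1=(-0.7856) x2=(-0.3166)
step 21: x0=(-1.3477) x1=(-0.8163) x2=(-0.3374)
step 22: x0=(-1.3717) x1=(-0.8471) x2=(-0.3573)
step 23: x0=(-1.3974) x1=(-0.8780) x2=(-0.3763)
step 24: x0=(-1.4247) x1=(-0.9089) x2=(-0.3944)
step 25: x0=(-1.4537) x1=(-0.9398) x2=(-0.4117)
step 26: x0=(-1.4842) x1=(-0.9706) x2=(-0.4282)
step 27: x0=(-1.5163) x1=(-1.0014) x2=(-0.4439)
step 28: x0=(-1.5498) x1=(-1.0322) x2=(-0.4590)
step 29: x0=(-1.5848) x1=(-1.0628) x2=(-0.4734)
step 30: x0=(-1.6212) x1=(-1.0932) x2=(-0.4872)
step 31: x0=(-1.6588) x1=(-1.1235) x2=(-0.5005)
step 32: x0=(-1.6976) x1=(-1.1537) x2=(-0.5134)
step 33: x0=(-1.7374) x1=(-1.1836) x2=(-0.5259)
step 34: x0=(-1.7781) x1=(-1.2133) x2=(-0.5380)
step 35: x0=(-1.8197) x1=(-1.2428) x2=(-0.5500)
step 36: x0=(-1.8619) x1=(-1.2721) x2=(-0.5618)
step 37: x0=(-1.9046) x1=(-1.3011) x2=(-0.5735)

no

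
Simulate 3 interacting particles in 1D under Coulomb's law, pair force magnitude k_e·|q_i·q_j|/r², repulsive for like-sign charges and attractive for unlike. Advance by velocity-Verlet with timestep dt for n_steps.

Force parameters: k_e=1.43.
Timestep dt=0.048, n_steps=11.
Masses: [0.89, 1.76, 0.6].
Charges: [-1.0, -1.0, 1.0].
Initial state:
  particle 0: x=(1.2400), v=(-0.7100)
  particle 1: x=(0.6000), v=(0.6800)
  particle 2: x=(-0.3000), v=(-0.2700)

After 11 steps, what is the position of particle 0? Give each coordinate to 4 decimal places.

step 0: x0=(1.2400) x1=(0.6000) x2=(-0.3000)
step 1: x0=(1.2097) x1=(0.6292) x2=(-0.3084)
step 2: x0=(1.1887) x1=(0.6507) x2=(-0.3082)
step 3: x0=(1.1789) x1=(0.6637) x2=(-0.2996)
step 4: x0=(1.1813) x1=(0.6677) x2=(-0.2825)
step 5: x0=(1.1960) x1=(0.6624) x2=(-0.2568)
step 6: x0=(1.2220) x1=(0.6484) x2=(-0.2220)
step 7: x0=(1.2575) x1=(0.6262) x2=(-0.1773)
step 8: x0=(1.3004) x1=(0.5965) x2=(-0.1214)
step 9: x0=(1.3490) x1=(0.5593) x2=(-0.0521)
step 10: x0=(1.4017) x1=(0.5141) x2=(0.0346)
step 11: x0=(1.4570) x1=(0.4584) x2=(0.1481)

(1.4570)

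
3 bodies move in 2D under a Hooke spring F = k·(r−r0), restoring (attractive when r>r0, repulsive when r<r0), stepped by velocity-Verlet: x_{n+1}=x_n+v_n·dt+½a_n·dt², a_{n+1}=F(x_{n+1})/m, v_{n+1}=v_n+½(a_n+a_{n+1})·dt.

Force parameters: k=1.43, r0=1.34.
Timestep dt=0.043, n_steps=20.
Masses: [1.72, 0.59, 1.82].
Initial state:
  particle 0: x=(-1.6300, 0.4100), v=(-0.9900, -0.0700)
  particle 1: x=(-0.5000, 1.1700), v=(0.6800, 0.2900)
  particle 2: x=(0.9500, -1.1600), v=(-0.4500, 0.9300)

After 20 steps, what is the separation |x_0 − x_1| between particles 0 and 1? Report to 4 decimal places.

2.1167

step 0: x0=(-1.6300, 0.4100) x1=(-0.5000, 1.1700) x2=(0.9500, -1.1600)
step 1: x0=(-1.6715, 0.4063) x1=(-0.4691, 1.1798) x2=(0.9291, -1.1185)
step 2: x0=(-1.7106, 0.4014) x1=(-0.4355, 1.1842) x2=(0.9050, -1.0741)
step 3: x0=(-1.7473, 0.3954) x1=(-0.3995, 1.1832) x2=(0.8779, -1.0269)
step 4: x0=(-1.7814, 0.3883) x1=(-0.3616, 1.1771) x2=(0.8478, -0.9771)
step 5: x0=(-1.8130, 0.3803) x1=(-0.3223, 1.1659) x2=(0.8148, -0.9247)
step 6: x0=(-1.8419, 0.3715) x1=(-0.2822, 1.1499) x2=(0.7790, -0.8700)
step 7: x0=(-1.8681, 0.3619) x1=(-0.2418, 1.1294) x2=(0.7406, -0.8131)
step 8: x0=(-1.8915, 0.3516) x1=(-0.2015, 1.1046) x2=(0.6995, -0.7541)
step 9: x0=(-1.9121, 0.3408) x1=(-0.1619, 1.0760) x2=(0.6561, -0.6935)
step 10: x0=(-1.9299, 0.3295) x1=(-0.1234, 1.0439) x2=(0.6103, -0.6312)
step 11: x0=(-1.9448, 0.3178) x1=(-0.0866, 1.0089) x2=(0.5624, -0.5675)
step 12: x0=(-1.9569, 0.3057) x1=(-0.0519, 0.9713) x2=(0.5125, -0.5028)
step 13: x0=(-1.9662, 0.2934) x1=(-0.0196, 0.9317) x2=(0.4607, -0.4371)
step 14: x0=(-1.9727, 0.2809) x1=(0.0098, 0.8907) x2=(0.4072, -0.3708)
step 15: x0=(-1.9765, 0.2683) x1=(0.0360, 0.8487) x2=(0.3521, -0.3041)
step 16: x0=(-1.9775, 0.2556) x1=(0.0589, 0.8065) x2=(0.2956, -0.2372)
step 17: x0=(-1.9759, 0.2429) x1=(0.0781, 0.7645) x2=(0.2378, -0.1704)
step 18: x0=(-1.9718, 0.2302) x1=(0.0936, 0.7234) x2=(0.1788, -0.1040)
step 19: x0=(-1.9653, 0.2176) x1=(0.1055, 0.6838) x2=(0.1186, -0.0380)
step 20: x0=(-1.9564, 0.2052) x1=(0.1139, 0.6462) x2=(0.0574, 0.0271)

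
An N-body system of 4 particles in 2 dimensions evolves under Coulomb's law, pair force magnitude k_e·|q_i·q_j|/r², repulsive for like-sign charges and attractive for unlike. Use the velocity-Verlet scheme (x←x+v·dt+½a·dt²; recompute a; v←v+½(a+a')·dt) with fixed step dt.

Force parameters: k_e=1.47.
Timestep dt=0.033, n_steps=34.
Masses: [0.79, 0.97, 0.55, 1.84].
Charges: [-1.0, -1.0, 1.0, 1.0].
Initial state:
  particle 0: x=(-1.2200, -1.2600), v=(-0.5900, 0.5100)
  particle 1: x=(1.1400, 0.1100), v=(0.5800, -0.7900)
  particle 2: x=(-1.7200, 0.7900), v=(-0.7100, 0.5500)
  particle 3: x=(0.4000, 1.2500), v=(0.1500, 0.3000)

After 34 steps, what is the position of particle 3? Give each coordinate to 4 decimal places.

(0.7105, 1.3991)

step 0: x0=(-1.2200, -1.2600) x1=(1.1400, 0.1100) x2=(-1.7200, 0.7900) x3=(0.4000, 1.2500)
step 1: x0=(-1.2396, -1.2429) x1=(1.1589, 0.0844) x2=(-1.7435, 0.8077) x3=(0.4051, 1.2597)
step 2: x0=(-1.2594, -1.2253) x1=(1.1774, 0.0596) x2=(-1.7671, 0.8246) x3=(0.4106, 1.2689)
step 3: x0=(-1.2794, -1.2073) x1=(1.1954, 0.0357) x2=(-1.7908, 0.8407) x3=(0.4165, 1.2778)
step 4: x0=(-1.2996, -1.1887) x1=(1.2131, 0.0126) x2=(-1.8147, 0.8559) x3=(0.4227, 1.2863)
step 5: x0=(-1.3201, -1.1696) x1=(1.2304, -0.0098) x2=(-1.8386, 0.8703) x3=(0.4292, 1.2944)
step 6: x0=(-1.3408, -1.1500) x1=(1.2473, -0.0315) x2=(-1.8627, 0.8839) x3=(0.4360, 1.3021)
step 7: x0=(-1.3617, -1.1298) x1=(1.2640, -0.0524) x2=(-1.8868, 0.8967) x3=(0.4431, 1.3095)
step 8: x0=(-1.3828, -1.1091) x1=(1.2804, -0.0726) x2=(-1.9110, 0.9087) x3=(0.4504, 1.3165)
step 9: x0=(-1.4041, -1.0879) x1=(1.2965, -0.0922) x2=(-1.9353, 0.9199) x3=(0.4580, 1.3232)
step 10: x0=(-1.4257, -1.0662) x1=(1.3123, -0.1112) x2=(-1.9597, 0.9302) x3=(0.4659, 1.3296)
step 11: x0=(-1.4474, -1.0439) x1=(1.3279, -0.1296) x2=(-1.9842, 0.9398) x3=(0.4740, 1.3356)
step 12: x0=(-1.4694, -1.0210) x1=(1.3432, -0.1473) x2=(-2.0087, 0.9485) x3=(0.4824, 1.3414)
step 13: x0=(-1.4916, -0.9976) x1=(1.3583, -0.1645) x2=(-2.0332, 0.9564) x3=(0.4909, 1.3468)
step 14: x0=(-1.5140, -0.9736) x1=(1.3733, -0.1811) x2=(-2.0578, 0.9635) x3=(0.4997, 1.3519)
step 15: x0=(-1.5366, -0.9490) x1=(1.3880, -0.1971) x2=(-2.0824, 0.9698) x3=(0.5087, 1.3568)
step 16: x0=(-1.5595, -0.9239) x1=(1.4025, -0.2126) x2=(-2.1070, 0.9752) x3=(0.5179, 1.3613)
step 17: x0=(-1.5825, -0.8981) x1=(1.4168, -0.2276) x2=(-2.1316, 0.9798) x3=(0.5273, 1.3656)
step 18: x0=(-1.6058, -0.8717) x1=(1.4309, -0.2421) x2=(-2.1562, 0.9835) x3=(0.5369, 1.3696)
step 19: x0=(-1.6293, -0.8447) x1=(1.4449, -0.2561) x2=(-2.1808, 0.9864) x3=(0.5466, 1.3733)
step 20: x0=(-1.6529, -0.8170) x1=(1.4587, -0.2696) x2=(-2.2054, 0.9883) x3=(0.5565, 1.3768)
step 21: x0=(-1.6769, -0.7887) x1=(1.4723, -0.2827) x2=(-2.2299, 0.9894) x3=(0.5666, 1.3800)
step 22: x0=(-1.7010, -0.7597) x1=(1.4858, -0.2952) x2=(-2.2543, 0.9896) x3=(0.5768, 1.3829)
step 23: x0=(-1.7253, -0.7300) x1=(1.4991, -0.3073) x2=(-2.2787, 0.9888) x3=(0.5872, 1.3856)
step 24: x0=(-1.7499, -0.6996) x1=(1.5122, -0.3190) x2=(-2.3029, 0.9871) x3=(0.5978, 1.3880)
step 25: x0=(-1.7747, -0.6685) x1=(1.5252, -0.3302) x2=(-2.3270, 0.9844) x3=(0.6085, 1.3902)
step 26: x0=(-1.7998, -0.6367) x1=(1.5381, -0.3410) x2=(-2.3510, 0.9807) x3=(0.6193, 1.3921)
step 27: x0=(-1.8251, -0.6040) x1=(1.5508, -0.3514) x2=(-2.3748, 0.9760) x3=(0.6303, 1.3938)
step 28: x0=(-1.8506, -0.5706) x1=(1.5633, -0.3614) x2=(-2.3985, 0.9701) x3=(0.6414, 1.3953)
step 29: x0=(-1.8765, -0.5364) x1=(1.5757, -0.3709) x2=(-2.4219, 0.9632) x3=(0.6526, 1.3965)
step 30: x0=(-1.9026, -0.5012) x1=(1.5880, -0.3800) x2=(-2.4450, 0.9551) x3=(0.6639, 1.3975)
step 31: x0=(-1.9290, -0.4652) x1=(1.6001, -0.3888) x2=(-2.4679, 0.9457) x3=(0.6754, 1.3982)
step 32: x0=(-1.9557, -0.4283) x1=(1.6121, -0.3971) x2=(-2.4905, 0.9351) x3=(0.6870, 1.3987)
step 33: x0=(-1.9828, -0.3903) x1=(1.6240, -0.4051) x2=(-2.5127, 0.9231) x3=(0.6987, 1.3990)
step 34: x0=(-2.0102, -0.3513) x1=(1.6357, -0.4127) x2=(-2.5345, 0.9097) x3=(0.7105, 1.3991)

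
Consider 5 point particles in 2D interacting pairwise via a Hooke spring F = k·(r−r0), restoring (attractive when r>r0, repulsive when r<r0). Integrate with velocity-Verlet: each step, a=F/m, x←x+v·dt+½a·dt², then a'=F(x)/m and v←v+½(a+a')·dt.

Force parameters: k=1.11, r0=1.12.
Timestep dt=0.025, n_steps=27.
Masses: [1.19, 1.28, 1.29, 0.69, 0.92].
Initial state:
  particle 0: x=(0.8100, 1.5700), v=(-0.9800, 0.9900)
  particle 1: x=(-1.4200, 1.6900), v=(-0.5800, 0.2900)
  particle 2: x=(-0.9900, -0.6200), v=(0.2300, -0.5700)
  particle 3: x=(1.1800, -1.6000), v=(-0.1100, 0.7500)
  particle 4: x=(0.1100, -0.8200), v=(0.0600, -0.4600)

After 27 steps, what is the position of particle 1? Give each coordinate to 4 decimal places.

step 0: x0=(0.8100, 1.5700) x1=(-1.4200, 1.6900) x2=(-0.9900, -0.6200) x3=(1.1800, -1.6000) x4=(0.1100, -0.8200)
step 1: x0=(0.7848, 1.5934) x1=(-1.4334, 1.6958) x2=(-0.9837, -0.6337) x3=(1.1755, -1.5787) x4=(0.1114, -0.8305)
step 2: x0=(0.7583, 1.6141) x1=(-1.4444, 1.6988) x2=(-0.9764, -0.6463) x3=(1.1676, -1.5523) x4=(0.1124, -0.8388)
step 3: x0=(0.7305, 1.6319) x1=(-1.4532, 1.6990) x2=(-0.9680, -0.6577) x3=(1.1562, -1.5209) x4=(0.1130, -0.8450)
step 4: x0=(0.7014, 1.6470) x1=(-1.4598, 1.6963) x2=(-0.9586, -0.6680) x3=(1.1414, -1.4845) x4=(0.1133, -0.8490)
step 5: x0=(0.6711, 1.6593) x1=(-1.4640, 1.6908) x2=(-0.9483, -0.6770) x3=(1.1233, -1.4433) x4=(0.1132, -0.8508)
step 6: x0=(0.6396, 1.6688) x1=(-1.4660, 1.6824) x2=(-0.9371, -0.6848) x3=(1.1019, -1.3975) x4=(0.1127, -0.8503)
step 7: x0=(0.6070, 1.6755) x1=(-1.4658, 1.6714) x2=(-0.9251, -0.6913) x3=(1.0774, -1.3471) x4=(0.1116, -0.8476)
step 8: x0=(0.5733, 1.6794) x1=(-1.4634, 1.6576) x2=(-0.9122, -0.6965) x3=(1.0499, -1.2923) x4=(0.1101, -0.8426)
step 9: x0=(0.5386, 1.6805) x1=(-1.4588, 1.6412) x2=(-0.8986, -0.7004) x3=(1.0194, -1.2332) x4=(0.1080, -0.8353)
step 10: x0=(0.5029, 1.6790) x1=(-1.4521, 1.6222) x2=(-0.8843, -0.7030) x3=(0.9862, -1.1702) x4=(0.1054, -0.8258)
step 11: x0=(0.4662, 1.6747) x1=(-1.4434, 1.6006) x2=(-0.8693, -0.7042) x3=(0.9503, -1.1032) x4=(0.1022, -0.8141)
step 12: x0=(0.4287, 1.6679) x1=(-1.4326, 1.5766) x2=(-0.8538, -0.7041) x3=(0.9119, -1.0327) x4=(0.0984, -0.8002)
step 13: x0=(0.3904, 1.6585) x1=(-1.4200, 1.5503) x2=(-0.8377, -0.7027) x3=(0.8713, -0.9587) x4=(0.0940, -0.7841)
step 14: x0=(0.3514, 1.6466) x1=(-1.4054, 1.5216) x2=(-0.8212, -0.7000) x3=(0.8285, -0.8814) x4=(0.0889, -0.7660)
step 15: x0=(0.3116, 1.6323) x1=(-1.3891, 1.4908) x2=(-0.8044, -0.6960) x3=(0.7838, -0.8012) x4=(0.0831, -0.7458)
step 16: x0=(0.2712, 1.6157) x1=(-1.3711, 1.4579) x2=(-0.7872, -0.6906) x3=(0.7374, -0.7181) x4=(0.0766, -0.7237)
step 17: x0=(0.2303, 1.5969) x1=(-1.3514, 1.4230) x2=(-0.7698, -0.6840) x3=(0.6895, -0.6324) x4=(0.0694, -0.6997)
step 18: x0=(0.1888, 1.5760) x1=(-1.3303, 1.3862) x2=(-0.7522, -0.6762) x3=(0.6402, -0.5442) x4=(0.0615, -0.6739)
step 19: x0=(0.1469, 1.5530) x1=(-1.3077, 1.3478) x2=(-0.7345, -0.6671) x3=(0.5897, -0.4537) x4=(0.0530, -0.6466)
step 20: x0=(0.1046, 1.5283) x1=(-1.2838, 1.3077) x2=(-0.7167, -0.6569) x3=(0.5383, -0.3612) x4=(0.0437, -0.6177)
step 21: x0=(0.0620, 1.5017) x1=(-1.2587, 1.2661) x2=(-0.6990, -0.6456) x3=(0.4860, -0.2667) x4=(0.0339, -0.5875)
step 22: x0=(0.0192, 1.4735) x1=(-1.2326, 1.2231) x2=(-0.6813, -0.6333) x3=(0.4330, -0.1704) x4=(0.0236, -0.5561)
step 23: x0=(-0.0239, 1.4439) x1=(-1.2054, 1.1789) x2=(-0.6638, -0.6200) x3=(0.3794, -0.0726) x4=(0.0127, -0.5237)
step 24: x0=(-0.0671, 1.4129) x1=(-1.1774, 1.1336) x2=(-0.6464, -0.6058) x3=(0.3252, 0.0267) x4=(0.0015, -0.4902)
step 25: x0=(-0.1105, 1.3807) x1=(-1.1486, 1.0873) x2=(-0.6292, -0.5907) x3=(0.2706, 0.1271) x4=(-0.0099, -0.4559)
step 26: x0=(-0.1539, 1.3475) x1=(-1.1193, 1.0401) x2=(-0.6122, -0.5749) x3=(0.2156, 0.2284) x4=(-0.0216, -0.4208)
step 27: x0=(-0.1973, 1.3134) x1=(-1.0894, 0.9922) x2=(-0.5954, -0.5584) x3=(0.1603, 0.3304) x4=(-0.0333, -0.3850)

(-1.0894, 0.9922)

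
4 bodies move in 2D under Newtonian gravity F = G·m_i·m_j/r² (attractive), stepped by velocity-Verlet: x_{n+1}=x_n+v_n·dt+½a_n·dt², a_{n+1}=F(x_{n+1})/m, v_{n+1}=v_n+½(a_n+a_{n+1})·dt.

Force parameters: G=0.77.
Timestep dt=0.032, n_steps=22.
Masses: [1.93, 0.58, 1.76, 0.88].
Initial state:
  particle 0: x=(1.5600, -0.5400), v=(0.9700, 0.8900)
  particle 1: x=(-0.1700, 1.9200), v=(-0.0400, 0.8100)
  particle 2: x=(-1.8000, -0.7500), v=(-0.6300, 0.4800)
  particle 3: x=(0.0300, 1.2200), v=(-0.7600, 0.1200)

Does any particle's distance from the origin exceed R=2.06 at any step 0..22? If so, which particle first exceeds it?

step 0: x0=(1.5600, -0.5400) x1=(-0.1700, 1.9200) x2=(-1.8000, -0.7500) x3=(0.0300, 1.2200)
step 1: x0=(1.5909, -0.5115) x1=(-0.1711, 1.9452) x2=(-1.8200, -0.7346) x3=(0.0056, 1.2241)
step 2: x0=(1.6216, -0.4828) x1=(-0.1719, 1.9688) x2=(-1.8399, -0.7190) x3=(-0.0190, 1.2286)
step 3: x0=(1.6521, -0.4540) x1=(-0.1723, 1.9911) x2=(-1.8595, -0.7034) x3=(-0.0436, 1.2336)
step 4: x0=(1.6823, -0.4251) x1=(-0.1726, 2.0119) x2=(-1.8789, -0.6876) x3=(-0.0684, 1.2390)
step 5: x0=(1.7123, -0.3961) x1=(-0.1727, 2.0314) x2=(-1.8981, -0.6717) x3=(-0.0932, 1.2449)
step 6: x0=(1.7421, -0.3669) x1=(-0.1727, 2.0495) x2=(-1.9170, -0.6557) x3=(-0.1180, 1.2511)
step 7: x0=(1.7717, -0.3377) x1=(-0.1725, 2.0663) x2=(-1.9358, -0.6396) x3=(-0.1428, 1.2578)
step 8: x0=(1.8010, -0.3084) x1=(-0.1723, 2.0818) x2=(-1.9544, -0.6233) x3=(-0.1676, 1.2648)
step 9: x0=(1.8302, -0.2789) x1=(-0.1721, 2.0960) x2=(-1.9728, -0.6069) x3=(-0.1923, 1.2722)
step 10: x0=(1.8591, -0.2494) x1=(-0.1718, 2.1090) x2=(-1.9909, -0.5905) x3=(-0.2170, 1.2800)
step 11: x0=(1.8878, -0.2198) x1=(-0.1716, 2.1208) x2=(-2.0089, -0.5738) x3=(-0.2416, 1.2882)
step 12: x0=(1.9163, -0.1901) x1=(-0.1714, 2.1313) x2=(-2.0267, -0.5571) x3=(-0.2661, 1.2968)
step 13: x0=(1.9447, -0.1603) x1=(-0.1714, 2.1406) x2=(-2.0443, -0.5402) x3=(-0.2905, 1.3057)
step 14: x0=(1.9728, -0.1304) x1=(-0.1714, 2.1488) x2=(-2.0616, -0.5233) x3=(-0.3148, 1.3150)
step 15: x0=(2.0007, -0.1005) x1=(-0.1715, 2.1557) x2=(-2.0788, -0.5062) x3=(-0.3389, 1.3247)
step 16: x0=(2.0284, -0.0705) x1=(-0.1718, 2.1615) x2=(-2.0958, -0.4889) x3=(-0.3629, 1.3347)
step 17: x0=(2.0560, -0.0404) x1=(-0.1723, 2.1662) x2=(-2.1127, -0.4716) x3=(-0.3868, 1.3450)
step 18: x0=(2.0833, -0.0103) x1=(-0.1730, 2.1697) x2=(-2.1293, -0.4541) x3=(-0.4104, 1.3558)
step 19: x0=(2.1105, 0.0200) x1=(-0.1740, 2.1721) x2=(-2.1457, -0.4365) x3=(-0.4339, 1.3669)
step 20: x0=(2.1374, 0.0502) x1=(-0.1752, 2.1733) x2=(-2.1620, -0.4188) x3=(-0.4572, 1.3783)
step 21: x0=(2.1642, 0.0806) x1=(-0.1767, 2.1734) x2=(-2.1781, -0.4010) x3=(-0.4802, 1.3901)
step 22: x0=(2.1909, 0.1110) x1=(-0.1785, 2.1724) x2=(-2.1940, -0.3830) x3=(-0.5030, 1.4023)

yes, particle 1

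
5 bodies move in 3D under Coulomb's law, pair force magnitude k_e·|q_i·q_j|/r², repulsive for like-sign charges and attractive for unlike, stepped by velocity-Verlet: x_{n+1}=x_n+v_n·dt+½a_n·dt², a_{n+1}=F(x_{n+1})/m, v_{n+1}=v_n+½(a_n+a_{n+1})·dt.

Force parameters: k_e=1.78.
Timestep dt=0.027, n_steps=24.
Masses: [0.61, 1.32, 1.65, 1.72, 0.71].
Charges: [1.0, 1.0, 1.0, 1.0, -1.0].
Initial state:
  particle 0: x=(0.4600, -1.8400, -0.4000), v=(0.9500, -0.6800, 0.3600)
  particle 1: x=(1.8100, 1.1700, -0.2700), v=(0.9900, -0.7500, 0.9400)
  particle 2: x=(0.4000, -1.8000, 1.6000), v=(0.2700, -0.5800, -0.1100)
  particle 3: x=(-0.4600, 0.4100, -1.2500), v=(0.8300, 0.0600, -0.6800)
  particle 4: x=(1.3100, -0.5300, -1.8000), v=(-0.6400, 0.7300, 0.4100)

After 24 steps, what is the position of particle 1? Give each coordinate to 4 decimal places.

(2.4829, 0.7007, 0.3140)

step 0: x0=(0.4600, -1.8400, -0.4000) x1=(1.8100, 1.1700, -0.2700) x2=(0.4000, -1.8000, 1.6000) x3=(-0.4600, 0.4100, -1.2500) x4=(1.3100, -0.5300, -1.8000)
step 1: x0=(0.4858, -1.8584, -0.3907) x1=(1.8368, 1.1498, -0.2447) x2=(0.4073, -1.8157, 1.5971) x3=(-0.4376, 0.4116, -1.2684) x4=(1.2925, -0.5102, -1.7886)
step 2: x0=(0.5118, -1.8770, -0.3821) x1=(1.8638, 1.1296, -0.2194) x2=(0.4146, -1.8314, 1.5945) x3=(-0.4152, 0.4133, -1.2871) x4=(1.2745, -0.4903, -1.7764)
step 3: x0=(0.5380, -1.8958, -0.3743) x1=(1.8909, 1.1095, -0.1943) x2=(0.4219, -1.8472, 1.5921) x3=(-0.3927, 0.4149, -1.3058) x4=(1.2560, -0.4703, -1.7635)
step 4: x0=(0.5645, -1.9147, -0.3672) x1=(1.9181, 1.0894, -0.1692) x2=(0.4291, -1.8631, 1.5899) x3=(-0.3703, 0.4166, -1.3248) x4=(1.2370, -0.4501, -1.7499)
step 5: x0=(0.5911, -1.9337, -0.3609) x1=(1.9455, 1.0694, -0.1443) x2=(0.4364, -1.8790, 1.5879) x3=(-0.3478, 0.4182, -1.3439) x4=(1.2174, -0.4298, -1.7355)
step 6: x0=(0.6180, -1.9528, -0.3554) x1=(1.9729, 1.0494, -0.1194) x2=(0.4436, -1.8949, 1.5861) x3=(-0.3252, 0.4199, -1.3632) x4=(1.1974, -0.4093, -1.7204)
step 7: x0=(0.6451, -1.9720, -0.3506) x1=(2.0006, 1.0295, -0.0946) x2=(0.4509, -1.9109, 1.5846) x3=(-0.3026, 0.4215, -1.3827) x4=(1.1769, -0.3887, -1.7046)
step 8: x0=(0.6723, -1.9913, -0.3466) x1=(2.0283, 1.0096, -0.0699) x2=(0.4581, -1.9269, 1.5833) x3=(-0.2798, 0.4231, -1.4024) x4=(1.1558, -0.3680, -1.6880)
step 9: x0=(0.6997, -2.0107, -0.3434) x1=(2.0561, 0.9898, -0.0453) x2=(0.4652, -1.9430, 1.5822) x3=(-0.2570, 0.4246, -1.4222) x4=(1.1342, -0.3470, -1.6707)
step 10: x0=(0.7273, -2.0301, -0.3409) x1=(2.0840, 0.9700, -0.0208) x2=(0.4724, -1.9591, 1.5813) x3=(-0.2340, 0.4261, -1.4422) x4=(1.1120, -0.3259, -1.6528)
step 11: x0=(0.7551, -2.0497, -0.3391) x1=(2.1121, 0.9503, 0.0036) x2=(0.4795, -1.9753, 1.5806) x3=(-0.2109, 0.4276, -1.4623) x4=(1.0892, -0.3046, -1.6341)
step 12: x0=(0.7830, -2.0693, -0.3381) x1=(2.1402, 0.9307, 0.0279) x2=(0.4866, -1.9915, 1.5802) x3=(-0.1876, 0.4290, -1.4827) x4=(1.0658, -0.2830, -1.6147)
step 13: x0=(0.8110, -2.0890, -0.3378) x1=(2.1684, 0.9111, 0.0522) x2=(0.4936, -2.0078, 1.5800) x3=(-0.1642, 0.4302, -1.5031) x4=(1.0417, -0.2613, -1.5947)
step 14: x0=(0.8392, -2.1087, -0.3383) x1=(2.1967, 0.8916, 0.0763) x2=(0.5006, -2.0241, 1.5800) x3=(-0.1405, 0.4314, -1.5238) x4=(1.0169, -0.2392, -1.5740)
step 15: x0=(0.8675, -2.1285, -0.3394) x1=(2.2251, 0.8721, 0.1004) x2=(0.5076, -2.0404, 1.5802) x3=(-0.1165, 0.4325, -1.5445) x4=(0.9914, -0.2168, -1.5528)
step 16: x0=(0.8960, -2.1483, -0.3413) x1=(2.2535, 0.8527, 0.1244) x2=(0.5145, -2.0568, 1.5806) x3=(-0.0923, 0.4334, -1.5654) x4=(0.9650, -0.1941, -1.5310)
step 17: x0=(0.9245, -2.1682, -0.3438) x1=(2.2820, 0.8334, 0.1484) x2=(0.5213, -2.0732, 1.5812) x3=(-0.0677, 0.4341, -1.5864) x4=(0.9378, -0.1710, -1.5087)
step 18: x0=(0.9532, -2.1882, -0.3470) x1=(2.3105, 0.8142, 0.1722) x2=(0.5281, -2.0896, 1.5821) x3=(-0.0428, 0.4347, -1.6075) x4=(0.9096, -0.1474, -1.4860)
step 19: x0=(0.9820, -2.2082, -0.3509) x1=(2.3391, 0.7951, 0.1960) x2=(0.5348, -2.1061, 1.5831) x3=(-0.0174, 0.4350, -1.6286) x4=(0.8803, -0.1233, -1.4629)
step 20: x0=(1.0109, -2.2282, -0.3554) x1=(2.3678, 0.7760, 0.2197) x2=(0.5415, -2.1226, 1.5844) x3=(0.0083, 0.4351, -1.6497) x4=(0.8499, -0.0986, -1.4396)
step 21: x0=(1.0398, -2.2483, -0.3605) x1=(2.3965, 0.7570, 0.2434) x2=(0.5481, -2.1391, 1.5858) x3=(0.0346, 0.4348, -1.6708) x4=(0.8183, -0.0733, -1.4162)
step 22: x0=(1.0689, -2.2685, -0.3663) x1=(2.4253, 0.7382, 0.2670) x2=(0.5547, -2.1557, 1.5875) x3=(0.0615, 0.4342, -1.6919) x4=(0.7853, -0.0471, -1.3928)
step 23: x0=(1.0980, -2.2887, -0.3726) x1=(2.4541, 0.7194, 0.2905) x2=(0.5611, -2.1723, 1.5893) x3=(0.0890, 0.4333, -1.7127) x4=(0.7508, -0.0201, -1.3697)
step 24: x0=(1.1272, -2.3090, -0.3795) x1=(2.4829, 0.7007, 0.3140) x2=(0.5675, -2.1889, 1.5913) x3=(0.1171, 0.4319, -1.7333) x4=(0.7147, 0.0079, -1.3471)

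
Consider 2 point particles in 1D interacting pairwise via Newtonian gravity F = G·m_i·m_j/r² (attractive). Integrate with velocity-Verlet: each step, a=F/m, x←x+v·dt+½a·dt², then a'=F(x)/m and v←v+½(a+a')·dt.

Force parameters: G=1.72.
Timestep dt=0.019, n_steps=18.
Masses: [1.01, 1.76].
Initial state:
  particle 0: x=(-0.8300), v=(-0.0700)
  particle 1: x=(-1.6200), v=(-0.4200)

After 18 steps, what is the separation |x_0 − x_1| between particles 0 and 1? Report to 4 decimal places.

step 0: x0=(-0.8300) x1=(-1.6200)
step 1: x0=(-0.8322) x1=(-1.6275)
step 2: x0=(-0.8361) x1=(-1.6340)
step 3: x0=(-0.8418) x1=(-1.6395)
step 4: x0=(-0.8492) x1=(-1.6440)
step 5: x0=(-0.8583) x1=(-1.6475)
step 6: x0=(-0.8691) x1=(-1.6500)
step 7: x0=(-0.8818) x1=(-1.6515)
step 8: x0=(-0.8962) x1=(-1.6519)
step 9: x0=(-0.9126) x1=(-1.6513)
step 10: x0=(-0.9310) x1=(-1.6494)
step 11: x0=(-0.9516) x1=(-1.6464)
step 12: x0=(-0.9744) x1=(-1.6421)
step 13: x0=(-0.9996) x1=(-1.6363)
step 14: x0=(-1.0275) x1=(-1.6291)
step 15: x0=(-1.0585) x1=(-1.6200)
step 16: x0=(-1.0929) x1=(-1.6090)
step 17: x0=(-1.1314) x1=(-1.5957)
step 18: x0=(-1.1750) x1=(-1.5794)

0.4044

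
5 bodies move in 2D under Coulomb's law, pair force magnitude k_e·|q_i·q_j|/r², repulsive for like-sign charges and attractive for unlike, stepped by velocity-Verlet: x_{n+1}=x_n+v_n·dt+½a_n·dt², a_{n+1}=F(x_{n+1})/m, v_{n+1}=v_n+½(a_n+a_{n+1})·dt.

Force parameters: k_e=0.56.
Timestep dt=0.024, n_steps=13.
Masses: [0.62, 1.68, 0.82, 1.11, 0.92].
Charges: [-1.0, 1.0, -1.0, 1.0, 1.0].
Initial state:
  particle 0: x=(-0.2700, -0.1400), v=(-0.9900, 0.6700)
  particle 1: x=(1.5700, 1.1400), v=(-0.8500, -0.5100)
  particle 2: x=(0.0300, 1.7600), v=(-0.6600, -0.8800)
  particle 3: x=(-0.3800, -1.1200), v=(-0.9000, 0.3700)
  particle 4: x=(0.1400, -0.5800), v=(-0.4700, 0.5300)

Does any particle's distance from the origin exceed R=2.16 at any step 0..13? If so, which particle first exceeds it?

no

step 0: x0=(-0.2700, -0.1400) x1=(1.5700, 1.1400) x2=(0.0300, 1.7600) x3=(-0.3800, -1.1200) x4=(0.1400, -0.5800)
step 1: x0=(-0.2933, -0.1248) x1=(1.5496, 1.1278) x2=(0.0142, 1.7388) x3=(-0.4018, -1.1112) x4=(0.1286, -0.5667)
step 2: x0=(-0.3156, -0.1111) x1=(1.5291, 1.1156) x2=(-0.0014, 1.7176) x3=(-0.4239, -1.1024) x4=(0.1169, -0.5523)
step 3: x0=(-0.3369, -0.0991) x1=(1.5085, 1.1035) x2=(-0.0169, 1.6963) x3=(-0.4463, -1.0936) x4=(0.1049, -0.5367)
step 4: x0=(-0.3573, -0.0886) x1=(1.4879, 1.0914) x2=(-0.0322, 1.6750) x3=(-0.4691, -1.0849) x4=(0.0926, -0.5202)
step 5: x0=(-0.3767, -0.0796) x1=(1.4673, 1.0794) x2=(-0.0473, 1.6536) x3=(-0.4921, -1.0762) x4=(0.0801, -0.5026)
step 6: x0=(-0.3951, -0.0722) x1=(1.4466, 1.0675) x2=(-0.0623, 1.6321) x3=(-0.5155, -1.0676) x4=(0.0671, -0.4840)
step 7: x0=(-0.4125, -0.0663) x1=(1.4258, 1.0556) x2=(-0.0771, 1.6106) x3=(-0.5391, -1.0589) x4=(0.0538, -0.4644)
step 8: x0=(-0.4289, -0.0620) x1=(1.4049, 1.0437) x2=(-0.0918, 1.5890) x3=(-0.5630, -1.0502) x4=(0.0401, -0.4438)
step 9: x0=(-0.4442, -0.0592) x1=(1.3840, 1.0320) x2=(-0.1063, 1.5673) x3=(-0.5872, -1.0415) x4=(0.0259, -0.4222)
step 10: x0=(-0.4583, -0.0579) x1=(1.3631, 1.0202) x2=(-0.1206, 1.5456) x3=(-0.6116, -1.0328) x4=(0.0112, -0.3997)
step 11: x0=(-0.4712, -0.0582) x1=(1.3421, 1.0085) x2=(-0.1348, 1.5238) x3=(-0.6362, -1.0240) x4=(-0.0041, -0.3763)
step 12: x0=(-0.4827, -0.0601) x1=(1.3210, 0.9969) x2=(-0.1487, 1.5019) x3=(-0.6611, -1.0152) x4=(-0.0201, -0.3519)
step 13: x0=(-0.4929, -0.0636) x1=(1.2999, 0.9854) x2=(-0.1625, 1.4799) x3=(-0.6862, -1.0063) x4=(-0.0369, -0.3265)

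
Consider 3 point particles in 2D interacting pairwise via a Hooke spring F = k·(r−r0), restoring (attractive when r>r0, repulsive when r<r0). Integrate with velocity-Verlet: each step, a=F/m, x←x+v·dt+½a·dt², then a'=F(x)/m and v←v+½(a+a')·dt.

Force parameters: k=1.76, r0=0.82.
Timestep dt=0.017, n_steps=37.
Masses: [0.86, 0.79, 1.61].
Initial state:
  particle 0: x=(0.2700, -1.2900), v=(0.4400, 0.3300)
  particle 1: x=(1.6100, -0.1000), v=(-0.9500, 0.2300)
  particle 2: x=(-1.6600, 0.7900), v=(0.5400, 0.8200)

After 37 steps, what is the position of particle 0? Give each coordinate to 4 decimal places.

step 0: x0=(0.2700, -1.2900) x1=(1.6100, -0.1000) x2=(-1.6600, 0.7900)
step 1: x0=(0.2773, -1.2838) x1=(1.5928, -0.0961) x2=(-1.6502, 0.8036)
step 2: x0=(0.2842, -1.2763) x1=(1.5736, -0.0921) x2=(-1.6392, 0.8165)
step 3: x0=(0.2907, -1.2675) x1=(1.5524, -0.0882) x2=(-1.6270, 0.8287)
step 4: x0=(0.2968, -1.2575) x1=(1.5292, -0.0841) x2=(-1.6136, 0.8403)
step 5: x0=(0.3024, -1.2463) x1=(1.5041, -0.0800) x2=(-1.5991, 0.8511)
step 6: x0=(0.3076, -1.2338) x1=(1.4771, -0.0759) x2=(-1.5834, 0.8613)
step 7: x0=(0.3124, -1.2201) x1=(1.4482, -0.0717) x2=(-1.5665, 0.8708)
step 8: x0=(0.3167, -1.2052) x1=(1.4176, -0.0674) x2=(-1.5485, 0.8795)
step 9: x0=(0.3206, -1.1891) x1=(1.3852, -0.0630) x2=(-1.5294, 0.8876)
step 10: x0=(0.3239, -1.1718) x1=(1.3511, -0.0585) x2=(-1.5093, 0.8951)
step 11: x0=(0.3268, -1.1534) x1=(1.3154, -0.0538) x2=(-1.4880, 0.9018)
step 12: x0=(0.3292, -1.1338) x1=(1.2781, -0.0491) x2=(-1.4657, 0.9078)
step 13: x0=(0.3311, -1.1131) x1=(1.2392, -0.0442) x2=(-1.4424, 0.9132)
step 14: x0=(0.3325, -1.0913) x1=(1.1989, -0.0391) x2=(-1.4181, 0.9180)
step 15: x0=(0.3334, -1.0685) x1=(1.1572, -0.0339) x2=(-1.3929, 0.9220)
step 16: x0=(0.3337, -1.0445) x1=(1.1141, -0.0285) x2=(-1.3667, 0.9255)
step 17: x0=(0.3336, -1.0196) x1=(1.0697, -0.0229) x2=(-1.3396, 0.9283)
step 18: x0=(0.3329, -0.9937) x1=(1.0241, -0.0171) x2=(-1.3116, 0.9305)
step 19: x0=(0.3317, -0.9668) x1=(0.9774, -0.0111) x2=(-1.2828, 0.9320)
step 20: x0=(0.3299, -0.9391) x1=(0.9296, -0.0049) x2=(-1.2531, 0.9330)
step 21: x0=(0.3276, -0.9104) x1=(0.8807, 0.0016) x2=(-1.2227, 0.9334)
step 22: x0=(0.3248, -0.8809) x1=(0.8309, 0.0083) x2=(-1.1915, 0.9332)
step 23: x0=(0.3215, -0.8506) x1=(0.7802, 0.0152) x2=(-1.1596, 0.9324)
step 24: x0=(0.3176, -0.8195) x1=(0.7287, 0.0225) x2=(-1.1270, 0.9311)
step 25: x0=(0.3133, -0.7877) x1=(0.6764, 0.0300) x2=(-1.0937, 0.9293)
step 26: x0=(0.3084, -0.7552) x1=(0.6235, 0.0379) x2=(-1.0599, 0.9269)
step 27: x0=(0.3030, -0.7221) x1=(0.5699, 0.0460) x2=(-1.0255, 0.9241)
step 28: x0=(0.2971, -0.6884) x1=(0.5157, 0.0544) x2=(-0.9905, 0.9208)
step 29: x0=(0.2908, -0.6542) x1=(0.4611, 0.0632) x2=(-0.9551, 0.9171)
step 30: x0=(0.2841, -0.6194) x1=(0.4060, 0.0723) x2=(-0.9192, 0.9129)
step 31: x0=(0.2769, -0.5842) x1=(0.3505, 0.0818) x2=(-0.8829, 0.9083)
step 32: x0=(0.2693, -0.5486) x1=(0.2947, 0.0915) x2=(-0.8462, 0.9033)
step 33: x0=(0.2613, -0.5126) x1=(0.2385, 0.1016) x2=(-0.8091, 0.8980)
step 34: x0=(0.2530, -0.4763) x1=(0.1821, 0.1121) x2=(-0.7718, 0.8924)
step 35: x0=(0.2444, -0.4397) x1=(0.1255, 0.1228) x2=(-0.7341, 0.8864)
step 36: x0=(0.2356, -0.4028) x1=(0.0687, 0.1338) x2=(-0.6963, 0.8801)
step 37: x0=(0.2265, -0.3657) x1=(0.0117, 0.1451) x2=(-0.6582, 0.8736)

(0.2265, -0.3657)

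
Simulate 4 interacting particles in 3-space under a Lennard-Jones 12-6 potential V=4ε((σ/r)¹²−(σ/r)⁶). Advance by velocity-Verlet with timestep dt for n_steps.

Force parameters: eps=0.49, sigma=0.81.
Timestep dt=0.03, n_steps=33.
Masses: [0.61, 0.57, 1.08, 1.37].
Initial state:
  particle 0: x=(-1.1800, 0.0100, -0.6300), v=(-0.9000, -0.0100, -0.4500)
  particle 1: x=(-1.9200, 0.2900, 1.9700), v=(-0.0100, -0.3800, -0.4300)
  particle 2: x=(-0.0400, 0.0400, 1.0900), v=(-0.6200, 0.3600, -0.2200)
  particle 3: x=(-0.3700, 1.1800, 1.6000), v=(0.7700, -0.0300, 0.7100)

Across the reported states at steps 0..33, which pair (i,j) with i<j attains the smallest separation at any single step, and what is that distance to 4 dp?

step 0: x0=(-1.1800, 0.0100, -0.6300) x1=(-1.9200, 0.2900, 1.9700) x2=(-0.0400, 0.0400, 1.0900) x3=(-0.3700, 1.1800, 1.6000)
step 1: x0=(-1.2070, 0.0097, -0.6435) x1=(-1.9203, 0.2786, 1.9571) x2=(-0.0587, 0.0510, 1.0835) x3=(-0.3469, 1.1790, 1.6212)
step 2: x0=(-1.2340, 0.0094, -0.6569) x1=(-1.9204, 0.2673, 1.9441) x2=(-0.0774, 0.0623, 1.0771) x3=(-0.3237, 1.1776, 1.6423)
step 3: x0=(-1.2609, 0.0091, -0.6704) x1=(-1.9205, 0.2559, 1.9312) x2=(-0.0963, 0.0741, 1.0710) x3=(-0.3005, 1.1759, 1.6633)
step 4: x0=(-1.2879, 0.0088, -0.6837) x1=(-1.9205, 0.2446, 1.9182) x2=(-0.1153, 0.0862, 1.0650) x3=(-0.2772, 1.1739, 1.6841)
step 5: x0=(-1.3148, 0.0085, -0.6971) x1=(-1.9204, 0.2334, 1.9051) x2=(-0.1344, 0.0988, 1.0593) x3=(-0.2539, 1.1716, 1.7047)
step 6: x0=(-1.3417, 0.0083, -0.7104) x1=(-1.9202, 0.2221, 1.8920) x2=(-0.1536, 0.1117, 1.0538) x3=(-0.2306, 1.1689, 1.7251)
step 7: x0=(-1.3686, 0.0080, -0.7237) x1=(-1.9199, 0.2109, 1.8790) x2=(-0.1728, 0.1251, 1.0486) x3=(-0.2073, 1.1659, 1.7453)
step 8: x0=(-1.3955, 0.0077, -0.7370) x1=(-1.9195, 0.1997, 1.8658) x2=(-0.1920, 0.1388, 1.0436) x3=(-0.1841, 1.1626, 1.7653)
step 9: x0=(-1.4224, 0.0074, -0.7503) x1=(-1.9191, 0.1885, 1.8527) x2=(-0.2113, 0.1530, 1.0389) x3=(-0.1608, 1.1590, 1.7851)
step 10: x0=(-1.4492, 0.0071, -0.7635) x1=(-1.9186, 0.1773, 1.8395) x2=(-0.2306, 0.1675, 1.0345) x3=(-0.1375, 1.1550, 1.8046)
step 11: x0=(-1.4761, 0.0069, -0.7767) x1=(-1.9179, 0.1662, 1.8263) x2=(-0.2499, 0.1825, 1.0305) x3=(-0.1143, 1.1507, 1.8240)
step 12: x0=(-1.5029, 0.0066, -0.7899) x1=(-1.9172, 0.1550, 1.8130) x2=(-0.2692, 0.1978, 1.0267) x3=(-0.0912, 1.1462, 1.8430)
step 13: x0=(-1.5298, 0.0063, -0.8030) x1=(-1.9164, 0.1439, 1.7997) x2=(-0.2885, 0.2134, 1.0232) x3=(-0.0681, 1.1413, 1.8619)
step 14: x0=(-1.5566, 0.0061, -0.8161) x1=(-1.9155, 0.1328, 1.7864) x2=(-0.3078, 0.2294, 1.0201) x3=(-0.0451, 1.1362, 1.8805)
step 15: x0=(-1.5834, 0.0058, -0.8293) x1=(-1.9144, 0.1217, 1.7730) x2=(-0.3270, 0.2456, 1.0172) x3=(-0.0221, 1.1309, 1.8989)
step 16: x0=(-1.6102, 0.0056, -0.8424) x1=(-1.9133, 0.1106, 1.7596) x2=(-0.3461, 0.2622, 1.0146) x3=(0.0007, 1.1253, 1.9170)
step 17: x0=(-1.6370, 0.0053, -0.8554) x1=(-1.9120, 0.0996, 1.7461) x2=(-0.3652, 0.2790, 1.0124) x3=(0.0235, 1.1195, 1.9350)
step 18: x0=(-1.6638, 0.0050, -0.8685) x1=(-1.9107, 0.0885, 1.7325) x2=(-0.3843, 0.2960, 1.0104) x3=(0.0461, 1.1135, 1.9527)
step 19: x0=(-1.6905, 0.0048, -0.8815) x1=(-1.9092, 0.0775, 1.7190) x2=(-0.4033, 0.3133, 1.0087) x3=(0.0687, 1.1073, 1.9702)
step 20: x0=(-1.7173, 0.0045, -0.8945) x1=(-1.9075, 0.0665, 1.7053) x2=(-0.4222, 0.3307, 1.0072) x3=(0.0912, 1.1010, 1.9875)
step 21: x0=(-1.7441, 0.0043, -0.9075) x1=(-1.9057, 0.0556, 1.6916) x2=(-0.4411, 0.3483, 1.0060) x3=(0.1135, 1.0945, 2.0047)
step 22: x0=(-1.7708, 0.0041, -0.9205) x1=(-1.9038, 0.0447, 1.6778) x2=(-0.4600, 0.3661, 1.0051) x3=(0.1358, 1.0879, 2.0217)
step 23: x0=(-1.7976, 0.0038, -0.9335) x1=(-1.9017, 0.0338, 1.6640) x2=(-0.4788, 0.3839, 1.0044) x3=(0.1579, 1.0812, 2.0385)
step 24: x0=(-1.8243, 0.0036, -0.9464) x1=(-1.8994, 0.0230, 1.6500) x2=(-0.4976, 0.4019, 1.0038) x3=(0.1800, 1.0744, 2.0552)
step 25: x0=(-1.8510, 0.0033, -0.9594) x1=(-1.8969, 0.0122, 1.6360) x2=(-0.5164, 0.4199, 1.0035) x3=(0.2020, 1.0675, 2.0718)
step 26: x0=(-1.8778, 0.0031, -0.9723) x1=(-1.8943, 0.0015, 1.6219) x2=(-0.5352, 0.4380, 1.0034) x3=(0.2239, 1.0605, 2.0882)
step 27: x0=(-1.9045, 0.0029, -0.9852) x1=(-1.8914, -0.0092, 1.6077) x2=(-0.5540, 0.4562, 1.0035) x3=(0.2457, 1.0535, 2.1045)
step 28: x0=(-1.9312, 0.0026, -0.9981) x1=(-1.8883, -0.0197, 1.5934) x2=(-0.5729, 0.4743, 1.0037) x3=(0.2675, 1.0464, 2.1208)
step 29: x0=(-1.9579, 0.0024, -1.0110) x1=(-1.8850, -0.0302, 1.5790) x2=(-0.5918, 0.4925, 1.0041) x3=(0.2892, 1.0393, 2.1369)
step 30: x0=(-1.9846, 0.0022, -1.0238) x1=(-1.8814, -0.0406, 1.5644) x2=(-0.6107, 0.5107, 1.0046) x3=(0.3108, 1.0321, 2.1530)
step 31: x0=(-2.0113, 0.0019, -1.0367) x1=(-1.8776, -0.0508, 1.5498) x2=(-0.6297, 0.5288, 1.0053) x3=(0.3324, 1.0249, 2.1690)
step 32: x0=(-2.0380, 0.0017, -1.0495) x1=(-1.8734, -0.0610, 1.5350) x2=(-0.6488, 0.5470, 1.0061) x3=(0.3539, 1.0177, 2.1849)
step 33: x0=(-2.0647, 0.0015, -1.0623) x1=(-1.8690, -0.0710, 1.5201) x2=(-0.6680, 0.5650, 1.0070) x3=(0.3754, 1.0104, 2.2008)

pair (2,3), distance 1.2526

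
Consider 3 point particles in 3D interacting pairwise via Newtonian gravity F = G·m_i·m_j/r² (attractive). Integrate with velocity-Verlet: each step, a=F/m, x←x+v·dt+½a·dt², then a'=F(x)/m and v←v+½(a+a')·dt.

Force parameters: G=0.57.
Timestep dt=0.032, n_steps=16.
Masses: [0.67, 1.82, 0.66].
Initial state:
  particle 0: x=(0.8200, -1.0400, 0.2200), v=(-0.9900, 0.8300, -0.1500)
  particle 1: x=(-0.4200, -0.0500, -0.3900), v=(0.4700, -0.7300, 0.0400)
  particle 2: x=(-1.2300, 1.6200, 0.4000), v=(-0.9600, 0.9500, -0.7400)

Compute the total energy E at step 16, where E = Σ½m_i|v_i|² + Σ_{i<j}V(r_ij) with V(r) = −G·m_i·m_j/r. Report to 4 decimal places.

1.2150

step 0: x0=(0.8200, -1.0400, 0.2200) x1=(-0.4200, -0.0500, -0.3900) x2=(-1.2300, 1.6200, 0.4000)
step 1: x0=(0.7882, -1.0133, 0.2151) x1=(-0.4049, -0.0734, -0.3887) x2=(-1.2607, 1.6503, 0.3763)
step 2: x0=(0.7560, -0.9864, 0.2101) x1=(-0.3898, -0.0967, -0.3873) x2=(-1.2912, 1.6803, 0.3524)
step 3: x0=(0.7236, -0.9592, 0.2050) x1=(-0.3746, -0.1201, -0.3858) x2=(-1.3216, 1.7101, 0.3285)
step 4: x0=(0.6907, -0.9317, 0.1996) x1=(-0.3593, -0.1435, -0.3842) x2=(-1.3519, 1.7397, 0.3046)
step 5: x0=(0.6575, -0.9039, 0.1940) x1=(-0.3438, -0.1670, -0.3825) x2=(-1.3821, 1.7691, 0.2805)
step 6: x0=(0.6238, -0.8757, 0.1882) x1=(-0.3283, -0.1905, -0.3807) x2=(-1.4121, 1.7984, 0.2564)
step 7: x0=(0.5897, -0.8472, 0.1822) x1=(-0.3126, -0.2141, -0.3787) x2=(-1.4421, 1.8274, 0.2322)
step 8: x0=(0.5550, -0.8184, 0.1758) x1=(-0.2968, -0.2377, -0.3767) x2=(-1.4720, 1.8562, 0.2080)
step 9: x0=(0.5198, -0.7891, 0.1690) x1=(-0.2808, -0.2614, -0.3745) x2=(-1.5017, 1.8849, 0.1838)
step 10: x0=(0.4839, -0.7593, 0.1618) x1=(-0.2646, -0.2853, -0.3721) x2=(-1.5314, 1.9133, 0.1595)
step 11: x0=(0.4472, -0.7291, 0.1541) x1=(-0.2482, -0.3092, -0.3695) x2=(-1.5609, 1.9417, 0.1352)
step 12: x0=(0.4097, -0.6984, 0.1458) x1=(-0.2314, -0.3333, -0.3667) x2=(-1.5904, 1.9698, 0.1108)
step 13: x0=(0.3713, -0.6671, 0.1367) x1=(-0.2144, -0.3576, -0.3636) x2=(-1.6197, 1.9979, 0.0865)
step 14: x0=(0.3317, -0.6352, 0.1267) x1=(-0.1970, -0.3820, -0.3602) x2=(-1.6490, 2.0257, 0.0621)
step 15: x0=(0.2908, -0.6026, 0.1156) x1=(-0.1791, -0.4066, -0.3563) x2=(-1.6782, 2.0535, 0.0376)
step 16: x0=(0.2485, -0.5694, 0.1029) x1=(-0.1607, -0.4314, -0.3518) x2=(-1.7073, 2.0811, 0.0132)
step 0 velocities: v0=(-0.9900, 0.8300, -0.1500) v1=(0.4700, -0.7300, 0.0400) v2=(-0.9600, 0.9500, -0.7400)
step 0: KE=2.0367, PE=-0.8232, E=1.2135
step 16 velocities: v0=(-1.3517, 1.0470, -0.4264) v1=(0.5843, -0.7774, 0.1503) v2=(-0.9079, 0.8604, -0.7636)
step 16: KE=2.6301, PE=-1.4151, E=1.2150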